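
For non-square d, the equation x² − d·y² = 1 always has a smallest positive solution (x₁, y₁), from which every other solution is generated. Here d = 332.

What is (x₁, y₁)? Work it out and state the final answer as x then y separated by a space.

13447 738

[18; 4,1,1,8,1,1,4,36] for √332; ℓ=8 ⇒ convergent index 7
a_0=18:  p_0=18·1+0=18,  q_0=18·0+1=1
a_1=4:  p_1=4·18+1=73,  q_1=4·1+0=4
a_2=1:  p_2=1·73+18=91,  q_2=1·4+1=5
…
a_4=8:  p_4=8·164+91=1403,  q_4=8·9+5=77
a_5=1:  p_5=1·1403+164=1567,  q_5=1·77+9=86
a_6=1:  p_6=1·1567+1403=2970,  q_6=1·86+77=163
a_7=4:  p_7=4·2970+1567=13447,  q_7=4·163+86=738
→ (13447, 738).  Check: 13447²=180821809, 332·738²=180821808, difference 1.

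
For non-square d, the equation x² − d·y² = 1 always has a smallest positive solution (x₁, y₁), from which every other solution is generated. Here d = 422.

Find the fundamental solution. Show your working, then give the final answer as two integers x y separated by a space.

7022501 341850

√422 → a₀=20, period (1,1,5,2,1,…,1,1,40); ℓ=14 even so k=13
step 0: (20, 1)  from 20·(1,0) + (0,1)
step 1: (21, 1)  from 1·(20,1) + (1,0)
…
step 3: (226, 11)  from 5·(41,2) + (21,1)
…
step 8: (163807, 7974)  from 3·(53719,2615) + (2650,129)
step 9: (217526, 10589)  from 1·(163807,7974) + (53719,2615)
step 10: (598859, 29152)  from 2·(217526,10589) + (163807,7974)
step 11: (3211821, 156349)  from 5·(598859,29152) + (217526,10589)
step 12: (3810680, 185501)  from 1·(3211821,156349) + (598859,29152)
step 13: (7022501, 341850)  from 1·(3810680,185501) + (3211821,156349)
(x₁, y₁) = (7022501, 341850);  7022501² − 422·341850² = 1 ✓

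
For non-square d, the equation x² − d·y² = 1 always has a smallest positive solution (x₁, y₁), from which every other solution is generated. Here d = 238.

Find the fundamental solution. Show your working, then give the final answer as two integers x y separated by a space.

√238 → a₀=15, period (2,2,1,14,1,2,2,30); ℓ=8 even so k=7
step 0: (15, 1)  from 15·(1,0) + (0,1)
…
step 2: (77, 5)  from 2·(31,2) + (15,1)
…
step 6: (4983, 323)  from 2·(1697,110) + (1589,103)
step 7: (11663, 756)  from 2·(4983,323) + (1697,110)
→ (11663, 756).  Check: 11663²=136025569, 238·756²=136025568, difference 1.

11663 756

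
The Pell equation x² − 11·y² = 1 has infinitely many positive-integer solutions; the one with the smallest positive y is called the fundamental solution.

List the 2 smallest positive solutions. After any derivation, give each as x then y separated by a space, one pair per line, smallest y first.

[3; 3,6] for √11; ℓ=2 ⇒ convergent index 1
i=0: a=3 ⇒ p=3, q=1
i=1: a=3 ⇒ p=10, q=3
→ (10, 3).  Check: 10²=100, 11·3²=99, difference 1.
n=2: (10,3)∘(10,3) = (10·10+11·3·3, 10·3+3·10) = (199,60)

10 3
199 60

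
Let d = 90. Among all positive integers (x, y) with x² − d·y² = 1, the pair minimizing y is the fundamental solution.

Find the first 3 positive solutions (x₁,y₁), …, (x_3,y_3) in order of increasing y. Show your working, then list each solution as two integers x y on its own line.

d=90: √d = [9; 2,18] (ℓ=2, even), read p_1/q_1
i=0: a=9 ⇒ p=9, q=1
i=1: a=2 ⇒ p=19, q=2
fundamental: x₁=19, y₁=2  (since 361 − 90·4 = 1)
n=2: (19,2)∘(19,2) = (19·19+90·2·2, 19·2+2·19) = (721,76)
n=3: (721,76)∘(19,2) = (19·721+90·2·76, 19·76+2·721) = (27379,2886)

19 2
721 76
27379 2886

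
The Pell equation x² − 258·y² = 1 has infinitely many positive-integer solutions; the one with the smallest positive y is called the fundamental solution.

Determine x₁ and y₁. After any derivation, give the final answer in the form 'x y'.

√258 = [16; 16,32, …], period ℓ=2 (even) → k=1
i=0: a=16 ⇒ p=16, q=1
i=1: a=16 ⇒ p=257, q=16
(x₁, y₁) = (257, 16);  257² − 258·16² = 1 ✓

257 16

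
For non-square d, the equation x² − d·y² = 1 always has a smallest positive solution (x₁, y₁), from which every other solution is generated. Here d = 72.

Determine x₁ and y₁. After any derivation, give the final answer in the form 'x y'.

√72 = [8; 2,16, …], period ℓ=2 (even) → k=1
i=0: a=8 ⇒ p=8, q=1
i=1: a=2 ⇒ p=17, q=2
(x₁, y₁) = (17, 2);  17² − 72·2² = 1 ✓

17 2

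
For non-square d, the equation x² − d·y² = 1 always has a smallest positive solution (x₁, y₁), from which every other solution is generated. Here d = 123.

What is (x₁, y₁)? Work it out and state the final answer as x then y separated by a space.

√123 → a₀=11, period (11,22); ℓ=2 even so k=1
a_0=11:  p_0=11·1+0=11,  q_0=11·0+1=1
a_1=11:  p_1=11·11+1=122,  q_1=11·1+0=11
→ (122, 11).  Check: 122²=14884, 123·11²=14883, difference 1.

122 11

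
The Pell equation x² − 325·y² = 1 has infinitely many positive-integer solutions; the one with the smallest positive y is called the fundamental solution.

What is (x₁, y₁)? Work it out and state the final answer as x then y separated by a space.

√325 = [18; 36, …], period ℓ=1 (odd) → k=1
a_0=18:  p_0=18·1+0=18,  q_0=18·0+1=1
a_1=36:  p_1=36·18+1=649,  q_1=36·1+0=36
→ (649, 36).  Check: 649²=421201, 325·36²=421200, difference 1.

649 36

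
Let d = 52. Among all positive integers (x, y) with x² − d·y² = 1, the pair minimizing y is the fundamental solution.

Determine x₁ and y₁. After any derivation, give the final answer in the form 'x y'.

[7; 4,1,2,1,4,14] for √52; ℓ=6 ⇒ convergent index 5
a_0=7:  p_0=7·1+0=7,  q_0=7·0+1=1
a_1=4:  p_1=4·7+1=29,  q_1=4·1+0=4
a_2=1:  p_2=1·29+7=36,  q_2=1·4+1=5
a_3=2:  p_3=2·36+29=101,  q_3=2·5+4=14
a_4=1:  p_4=1·101+36=137,  q_4=1·14+5=19
a_5=4:  p_5=4·137+101=649,  q_5=4·19+14=90
→ (649, 90).  Check: 649²=421201, 52·90²=421200, difference 1.

649 90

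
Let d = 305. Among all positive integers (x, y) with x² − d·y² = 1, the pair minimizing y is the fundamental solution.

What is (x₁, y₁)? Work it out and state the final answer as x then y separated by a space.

489 28

[17; 2,6,2,34] for √305; ℓ=4 ⇒ convergent index 3
i=0: a=17 ⇒ p=17, q=1
…
i=2: a=6 ⇒ p=227, q=13
i=3: a=2 ⇒ p=489, q=28
→ (489, 28).  Check: 489²=239121, 305·28²=239120, difference 1.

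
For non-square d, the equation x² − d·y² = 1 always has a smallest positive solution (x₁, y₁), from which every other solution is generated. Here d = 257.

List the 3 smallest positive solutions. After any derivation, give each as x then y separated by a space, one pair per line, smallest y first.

513 32
526337 32832
540021249 33685600

√257 = [16; 32, …], period ℓ=1 (odd) → k=1
a_0=16:  p_0=16·1+0=16,  q_0=16·0+1=1
a_1=32:  p_1=32·16+1=513,  q_1=32·1+0=32
fundamental: x₁=513, y₁=32  (since 263169 − 257·1024 = 1)
(513+32√257)^2 = 526337 + 32832√257
(513+32√257)^3 = 540021249 + 33685600√257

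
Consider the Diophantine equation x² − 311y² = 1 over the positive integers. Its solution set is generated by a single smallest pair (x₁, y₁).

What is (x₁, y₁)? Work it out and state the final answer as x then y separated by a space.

16883880 957397

√311 = [17; 1,1,1,2,1,…,1,1,34, …], period ℓ=16 (even) → k=15
a_0=17:  p_0=17·1+0=17,  q_0=17·0+1=1
a_1=1:  p_1=1·17+1=18,  q_1=1·1+0=1
…
a_3=1:  p_3=1·35+18=53,  q_3=1·2+1=3
…
a_6=6:  p_6=6·194+141=1305,  q_6=6·11+8=74
…
a_9=3:  p_9=3·71158+4109=217583,  q_9=3·4035+233=12338
a_10=6:  p_10=6·217583+71158=1376656,  q_10=6·12338+4035=78063
…
a_14=1:  p_14=1·6159373+4565134=10724507,  q_14=1·349266+258865=608131
a_15=1:  p_15=1·10724507+6159373=16883880,  q_15=1·608131+349266=957397
fundamental: x₁=16883880, y₁=957397  (since 285065403854400 − 311·916609015609 = 1)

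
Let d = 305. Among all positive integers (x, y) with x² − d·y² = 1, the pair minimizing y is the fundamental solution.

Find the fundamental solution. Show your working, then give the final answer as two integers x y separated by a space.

489 28

[17; 2,6,2,34] for √305; ℓ=4 ⇒ convergent index 3
step 0: (17, 1)  from 17·(1,0) + (0,1)
…
step 2: (227, 13)  from 6·(35,2) + (17,1)
step 3: (489, 28)  from 2·(227,13) + (35,2)
→ (489, 28).  Check: 489²=239121, 305·28²=239120, difference 1.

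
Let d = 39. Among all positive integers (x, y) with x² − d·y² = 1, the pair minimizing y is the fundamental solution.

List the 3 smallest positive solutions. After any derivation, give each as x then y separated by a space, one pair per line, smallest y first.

25 4
1249 200
62425 9996

[6; 4,12] for √39; ℓ=2 ⇒ convergent index 1
step 0: (6, 1)  from 6·(1,0) + (0,1)
step 1: (25, 4)  from 4·(6,1) + (1,0)
fundamental: x₁=25, y₁=4  (since 625 − 39·16 = 1)
k=2:  x_2 = 25·25+39·4·4 = 1249,  y_2 = 25·4+4·25 = 200
k=3:  x_3 = 25·1249+39·4·200 = 62425,  y_3 = 25·200+4·1249 = 9996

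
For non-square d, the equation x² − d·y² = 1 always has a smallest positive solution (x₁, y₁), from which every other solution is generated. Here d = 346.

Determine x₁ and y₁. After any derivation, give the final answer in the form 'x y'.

17299 930

d=346: √d = [18; 1,1,1,1,36] (ℓ=5, odd), read p_9/q_9
k=0  a_k=18  p_k/q_k = 18/1
k=1  a_k=1  p_k/q_k = 19/1
…
k=3  a_k=1  p_k/q_k = 56/3
k=4  a_k=1  p_k/q_k = 93/5
k=5  a_k=36  p_k/q_k = 3404/183
k=6  a_k=1  p_k/q_k = 3497/188
k=7  a_k=1  p_k/q_k = 6901/371
k=8  a_k=1  p_k/q_k = 10398/559
k=9  a_k=1  p_k/q_k = 17299/930
→ (17299, 930).  Check: 17299²=299255401, 346·930²=299255400, difference 1.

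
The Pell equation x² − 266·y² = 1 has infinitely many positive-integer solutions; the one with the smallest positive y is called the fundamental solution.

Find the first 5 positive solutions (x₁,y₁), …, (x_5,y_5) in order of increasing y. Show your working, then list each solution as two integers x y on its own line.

685 42
938449 57540
1285674445 78829758
1761373051201 107996710920
2413079794470925 147955415130642

d=266: √d = [16; 3,4,3,32] (ℓ=4, even), read p_3/q_3
a_0=16:  p_0=16·1+0=16,  q_0=16·0+1=1
…
a_2=4:  p_2=4·49+16=212,  q_2=4·3+1=13
a_3=3:  p_3=3·212+49=685,  q_3=3·13+3=42
→ (685, 42).  Check: 685²=469225, 266·42²=469224, difference 1.
n=2: (685,42)∘(685,42) = (685·685+266·42·42, 685·42+42·685) = (938449,57540)
n=3: (938449,57540)∘(685,42) = (685·938449+266·42·57540, 685·57540+42·938449) = (1285674445,78829758)
n=4: (1285674445,78829758)∘(685,42) = (685·1285674445+266·42·78829758, 685·78829758+42·1285674445) = (1761373051201,107996710920)
n=5: (1761373051201,107996710920)∘(685,42) = (685·1761373051201+266·42·107996710920, 685·107996710920+42·1761373051201) = (2413079794470925,147955415130642)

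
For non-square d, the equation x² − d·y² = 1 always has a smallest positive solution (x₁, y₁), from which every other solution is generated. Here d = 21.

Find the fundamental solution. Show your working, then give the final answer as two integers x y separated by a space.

55 12

√21 = [4; 1,1,2,1,1,8, …], period ℓ=6 (even) → k=5
i=0: a=4 ⇒ p=4, q=1
i=1: a=1 ⇒ p=5, q=1
i=2: a=1 ⇒ p=9, q=2
…
i=4: a=1 ⇒ p=32, q=7
i=5: a=1 ⇒ p=55, q=12
(x₁, y₁) = (55, 12);  55² − 21·12² = 1 ✓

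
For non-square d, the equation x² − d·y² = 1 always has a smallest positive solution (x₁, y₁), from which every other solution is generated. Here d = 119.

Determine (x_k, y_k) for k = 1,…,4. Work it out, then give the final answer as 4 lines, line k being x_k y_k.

120 11
28799 2640
6911640 633589
1658764801 152058720

√119 → a₀=10, period (1,9,1,20); ℓ=4 even so k=3
a_0=10:  p_0=10·1+0=10,  q_0=10·0+1=1
a_1=1:  p_1=1·10+1=11,  q_1=1·1+0=1
a_2=9:  p_2=9·11+10=109,  q_2=9·1+1=10
a_3=1:  p_3=1·109+11=120,  q_3=1·10+1=11
(x₁, y₁) = (120, 11);  120² − 119·11² = 1 ✓
(x_2, y_2) = (120·120 + 119·11·11, 120·11 + 11·120) = (28799, 2640)
(x_3, y_3) = (120·28799 + 119·11·2640, 120·2640 + 11·28799) = (6911640, 633589)
(x_4, y_4) = (120·6911640 + 119·11·633589, 120·633589 + 11·6911640) = (1658764801, 152058720)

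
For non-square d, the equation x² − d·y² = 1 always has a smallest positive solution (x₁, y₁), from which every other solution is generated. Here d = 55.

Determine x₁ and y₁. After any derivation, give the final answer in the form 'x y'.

89 12

√55 → a₀=7, period (2,2,2,14); ℓ=4 even so k=3
a_0=7:  p_0=7·1+0=7,  q_0=7·0+1=1
…
a_2=2:  p_2=2·15+7=37,  q_2=2·2+1=5
a_3=2:  p_3=2·37+15=89,  q_3=2·5+2=12
fundamental: x₁=89, y₁=12  (since 7921 − 55·144 = 1)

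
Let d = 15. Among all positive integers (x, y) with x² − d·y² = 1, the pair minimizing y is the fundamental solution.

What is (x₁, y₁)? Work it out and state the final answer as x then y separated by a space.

[3; 1,6] for √15; ℓ=2 ⇒ convergent index 1
k=0  a_k=3  p_k/q_k = 3/1
k=1  a_k=1  p_k/q_k = 4/1
(x₁, y₁) = (4, 1);  4² − 15·1² = 1 ✓

4 1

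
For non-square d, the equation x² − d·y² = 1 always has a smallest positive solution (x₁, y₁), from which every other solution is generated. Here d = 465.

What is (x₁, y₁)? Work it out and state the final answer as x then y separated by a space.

15871 736

d=465: √d = [21; 1,1,3,2,2,2,3,1,1,42] (ℓ=10, even), read p_9/q_9
i=0: a=21 ⇒ p=21, q=1
…
i=2: a=1 ⇒ p=43, q=2
i=3: a=3 ⇒ p=151, q=7
i=4: a=2 ⇒ p=345, q=16
i=5: a=2 ⇒ p=841, q=39
…
i=7: a=3 ⇒ p=6922, q=321
i=8: a=1 ⇒ p=8949, q=415
i=9: a=1 ⇒ p=15871, q=736
→ (15871, 736).  Check: 15871²=251888641, 465·736²=251888640, difference 1.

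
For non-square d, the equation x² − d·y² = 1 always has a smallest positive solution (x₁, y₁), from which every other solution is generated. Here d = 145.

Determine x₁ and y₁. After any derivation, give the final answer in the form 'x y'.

√145 → a₀=12, period (24); ℓ=1 odd so k=1
a_0=12:  p_0=12·1+0=12,  q_0=12·0+1=1
a_1=24:  p_1=24·12+1=289,  q_1=24·1+0=24
(x₁, y₁) = (289, 24);  289² − 145·24² = 1 ✓

289 24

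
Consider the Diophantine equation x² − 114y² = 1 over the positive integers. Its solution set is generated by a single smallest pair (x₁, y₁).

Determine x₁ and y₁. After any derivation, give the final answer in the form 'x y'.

√114 = [10; 1,2,10,2,1,20, …], period ℓ=6 (even) → k=5
a_0=10:  p_0=10·1+0=10,  q_0=10·0+1=1
a_1=1:  p_1=1·10+1=11,  q_1=1·1+0=1
…
a_4=2:  p_4=2·331+32=694,  q_4=2·31+3=65
a_5=1:  p_5=1·694+331=1025,  q_5=1·65+31=96
fundamental: x₁=1025, y₁=96  (since 1050625 − 114·9216 = 1)

1025 96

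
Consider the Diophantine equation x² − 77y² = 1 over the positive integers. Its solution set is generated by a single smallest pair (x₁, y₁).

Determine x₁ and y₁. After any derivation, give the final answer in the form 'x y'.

351 40

√77 → a₀=8, period (1,3,2,3,1,16); ℓ=6 even so k=5
i=0: a=8 ⇒ p=8, q=1
i=1: a=1 ⇒ p=9, q=1
i=2: a=3 ⇒ p=35, q=4
…
i=4: a=3 ⇒ p=272, q=31
i=5: a=1 ⇒ p=351, q=40
→ (351, 40).  Check: 351²=123201, 77·40²=123200, difference 1.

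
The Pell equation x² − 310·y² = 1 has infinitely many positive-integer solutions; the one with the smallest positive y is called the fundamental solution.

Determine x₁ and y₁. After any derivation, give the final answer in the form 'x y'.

848719 48204

[17; 1,1,1,1,5,…,1,1,34] for √310; ℓ=16 ⇒ convergent index 15
k=0  a_k=17  p_k/q_k = 17/1
k=1  a_k=1  p_k/q_k = 18/1
k=2  a_k=1  p_k/q_k = 35/2
…
k=6  a_k=3  p_k/q_k = 1567/89
…
k=8  a_k=2  p_k/q_k = 5687/323
k=9  a_k=1  p_k/q_k = 7747/440
k=10  a_k=3  p_k/q_k = 28928/1643
…
k=14  a_k=1  p_k/q_k = 515017/29251
k=15  a_k=1  p_k/q_k = 848719/48204
→ (848719, 48204).  Check: 848719²=720323940961, 310·48204²=720323940960, difference 1.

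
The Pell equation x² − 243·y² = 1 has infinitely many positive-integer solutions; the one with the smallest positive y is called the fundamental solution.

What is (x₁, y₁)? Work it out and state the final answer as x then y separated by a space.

70226 4505

√243 = [15; 1,1,2,3,15,3,2,1,1,30, …], period ℓ=10 (even) → k=9
a_0=15:  p_0=15·1+0=15,  q_0=15·0+1=1
…
a_3=2:  p_3=2·31+16=78,  q_3=2·2+1=5
a_4=3:  p_4=3·78+31=265,  q_4=3·5+2=17
…
a_8=1:  p_8=1·28901+12424=41325,  q_8=1·1854+797=2651
a_9=1:  p_9=1·41325+28901=70226,  q_9=1·2651+1854=4505
fundamental: x₁=70226, y₁=4505  (since 4931691076 − 243·20295025 = 1)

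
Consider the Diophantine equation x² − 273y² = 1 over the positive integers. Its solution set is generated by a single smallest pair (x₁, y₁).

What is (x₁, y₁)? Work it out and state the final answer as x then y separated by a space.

d=273: √d = [16; 1,1,10,1,1,32] (ℓ=6, even), read p_5/q_5
i=0: a=16 ⇒ p=16, q=1
i=1: a=1 ⇒ p=17, q=1
i=2: a=1 ⇒ p=33, q=2
…
i=4: a=1 ⇒ p=380, q=23
i=5: a=1 ⇒ p=727, q=44
(x₁, y₁) = (727, 44);  727² − 273·44² = 1 ✓

727 44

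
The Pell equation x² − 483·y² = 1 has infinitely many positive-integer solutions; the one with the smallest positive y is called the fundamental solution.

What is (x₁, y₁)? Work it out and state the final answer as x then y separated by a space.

[21; 1,42] for √483; ℓ=2 ⇒ convergent index 1
k=0  a_k=21  p_k/q_k = 21/1
k=1  a_k=1  p_k/q_k = 22/1
fundamental: x₁=22, y₁=1  (since 484 − 483·1 = 1)

22 1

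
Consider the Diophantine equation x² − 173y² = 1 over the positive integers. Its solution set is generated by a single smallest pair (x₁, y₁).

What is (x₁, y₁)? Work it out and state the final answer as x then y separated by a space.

2499849 190060

d=173: √d = [13; 6,1,1,6,26] (ℓ=5, odd), read p_9/q_9
step 0: (13, 1)  from 13·(1,0) + (0,1)
…
step 5: (29239, 2223)  from 26·(1118,85) + (171,13)
…
step 7: (205791, 15646)  from 1·(176552,13423) + (29239,2223)
step 8: (382343, 29069)  from 1·(205791,15646) + (176552,13423)
step 9: (2499849, 190060)  from 6·(382343,29069) + (205791,15646)
→ (2499849, 190060).  Check: 2499849²=6249245022801, 173·190060²=6249245022800, difference 1.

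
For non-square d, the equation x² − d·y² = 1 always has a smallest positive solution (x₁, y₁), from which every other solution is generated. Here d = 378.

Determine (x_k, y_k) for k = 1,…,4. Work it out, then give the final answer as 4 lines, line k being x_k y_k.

8749 450
153090001 7874100
2678768828749 137781001350
46873096812360001 2410891953748200

d=378: √d = [19; 2,3,1,4,1,3,2,38] (ℓ=8, even), read p_7/q_7
i=0: a=19 ⇒ p=19, q=1
i=1: a=2 ⇒ p=39, q=2
i=2: a=3 ⇒ p=136, q=7
i=3: a=1 ⇒ p=175, q=9
i=4: a=4 ⇒ p=836, q=43
i=5: a=1 ⇒ p=1011, q=52
i=6: a=3 ⇒ p=3869, q=199
i=7: a=2 ⇒ p=8749, q=450
(x₁, y₁) = (8749, 450);  8749² − 378·450² = 1 ✓
k=2:  x_2 = 8749·8749+378·450·450 = 153090001,  y_2 = 8749·450+450·8749 = 7874100
k=3:  x_3 = 8749·153090001+378·450·7874100 = 2678768828749,  y_3 = 8749·7874100+450·153090001 = 137781001350
k=4:  x_4 = 8749·2678768828749+378·450·137781001350 = 46873096812360001,  y_4 = 8749·137781001350+450·2678768828749 = 2410891953748200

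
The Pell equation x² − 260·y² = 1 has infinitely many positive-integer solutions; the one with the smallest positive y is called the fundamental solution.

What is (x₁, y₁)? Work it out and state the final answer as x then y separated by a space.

129 8

√260 → a₀=16, period (8,32); ℓ=2 even so k=1
k=0  a_k=16  p_k/q_k = 16/1
k=1  a_k=8  p_k/q_k = 129/8
→ (129, 8).  Check: 129²=16641, 260·8²=16640, difference 1.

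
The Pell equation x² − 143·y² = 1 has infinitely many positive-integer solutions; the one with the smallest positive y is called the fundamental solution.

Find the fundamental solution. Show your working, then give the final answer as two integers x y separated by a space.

12 1

√143 = [11; 1,22, …], period ℓ=2 (even) → k=1
a_0=11:  p_0=11·1+0=11,  q_0=11·0+1=1
a_1=1:  p_1=1·11+1=12,  q_1=1·1+0=1
(x₁, y₁) = (12, 1);  12² − 143·1² = 1 ✓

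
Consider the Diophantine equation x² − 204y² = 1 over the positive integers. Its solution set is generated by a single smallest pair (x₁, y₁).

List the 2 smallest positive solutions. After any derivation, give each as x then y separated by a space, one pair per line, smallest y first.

[14; 3,1,1,6,1,1,3,28] for √204; ℓ=8 ⇒ convergent index 7
k=0  a_k=14  p_k/q_k = 14/1
…
k=3  a_k=1  p_k/q_k = 100/7
k=4  a_k=6  p_k/q_k = 657/46
…
k=6  a_k=1  p_k/q_k = 1414/99
k=7  a_k=3  p_k/q_k = 4999/350
→ (4999, 350).  Check: 4999²=24990001, 204·350²=24990000, difference 1.
n=2: (4999,350)∘(4999,350) = (4999·4999+204·350·350, 4999·350+350·4999) = (49980001,3499300)

4999 350
49980001 3499300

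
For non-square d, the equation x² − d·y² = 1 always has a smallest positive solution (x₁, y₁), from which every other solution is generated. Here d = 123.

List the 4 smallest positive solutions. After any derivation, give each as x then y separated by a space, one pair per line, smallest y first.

d=123: √d = [11; 11,22] (ℓ=2, even), read p_1/q_1
k=0  a_k=11  p_k/q_k = 11/1
k=1  a_k=11  p_k/q_k = 122/11
(x₁, y₁) = (122, 11);  122² − 123·11² = 1 ✓
n=2: (122,11)∘(122,11) = (122·122+123·11·11, 122·11+11·122) = (29767,2684)
n=3: (29767,2684)∘(122,11) = (122·29767+123·11·2684, 122·2684+11·29767) = (7263026,654885)
n=4: (7263026,654885)∘(122,11) = (122·7263026+123·11·654885, 122·654885+11·7263026) = (1772148577,159789256)

122 11
29767 2684
7263026 654885
1772148577 159789256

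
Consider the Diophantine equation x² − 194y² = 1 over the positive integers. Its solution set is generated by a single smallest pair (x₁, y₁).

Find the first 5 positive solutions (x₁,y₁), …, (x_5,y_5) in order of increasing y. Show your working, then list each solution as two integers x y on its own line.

195 14
76049 5460
29658915 2129386
11566900801 830455080
4511061653475 323875351814

d=194: √d = [13; 1,12,1,26] (ℓ=4, even), read p_3/q_3
i=0: a=13 ⇒ p=13, q=1
i=1: a=1 ⇒ p=14, q=1
i=2: a=12 ⇒ p=181, q=13
i=3: a=1 ⇒ p=195, q=14
(x₁, y₁) = (195, 14);  195² − 194·14² = 1 ✓
(195+14√194)^2 = 76049 + 5460√194
(195+14√194)^3 = 29658915 + 2129386√194
(195+14√194)^4 = 11566900801 + 830455080√194
(195+14√194)^5 = 4511061653475 + 323875351814√194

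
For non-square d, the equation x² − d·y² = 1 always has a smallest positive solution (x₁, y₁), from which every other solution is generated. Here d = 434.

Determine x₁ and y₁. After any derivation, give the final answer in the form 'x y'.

d=434: √d = [20; 1,4,1,40] (ℓ=4, even), read p_3/q_3
i=0: a=20 ⇒ p=20, q=1
i=1: a=1 ⇒ p=21, q=1
i=2: a=4 ⇒ p=104, q=5
i=3: a=1 ⇒ p=125, q=6
(x₁, y₁) = (125, 6);  125² − 434·6² = 1 ✓

125 6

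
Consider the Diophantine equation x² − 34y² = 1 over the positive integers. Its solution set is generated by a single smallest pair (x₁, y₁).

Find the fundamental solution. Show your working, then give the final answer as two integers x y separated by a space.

35 6

[5; 1,4,1,10] for √34; ℓ=4 ⇒ convergent index 3
k=0  a_k=5  p_k/q_k = 5/1
k=1  a_k=1  p_k/q_k = 6/1
k=2  a_k=4  p_k/q_k = 29/5
k=3  a_k=1  p_k/q_k = 35/6
→ (35, 6).  Check: 35²=1225, 34·6²=1224, difference 1.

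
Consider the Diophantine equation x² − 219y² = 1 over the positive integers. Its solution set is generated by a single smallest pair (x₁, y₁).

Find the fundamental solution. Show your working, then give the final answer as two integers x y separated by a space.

d=219: √d = [14; 1,3,1,28] (ℓ=4, even), read p_3/q_3
a_0=14:  p_0=14·1+0=14,  q_0=14·0+1=1
…
a_2=3:  p_2=3·15+14=59,  q_2=3·1+1=4
a_3=1:  p_3=1·59+15=74,  q_3=1·4+1=5
→ (74, 5).  Check: 74²=5476, 219·5²=5475, difference 1.

74 5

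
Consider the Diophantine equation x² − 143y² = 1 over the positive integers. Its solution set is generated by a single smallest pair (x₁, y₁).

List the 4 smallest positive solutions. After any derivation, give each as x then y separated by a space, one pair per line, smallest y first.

12 1
287 24
6876 575
164737 13776

√143 = [11; 1,22, …], period ℓ=2 (even) → k=1
step 0: (11, 1)  from 11·(1,0) + (0,1)
step 1: (12, 1)  from 1·(11,1) + (1,0)
(x₁, y₁) = (12, 1);  12² − 143·1² = 1 ✓
k=2:  x_2 = 12·12+143·1·1 = 287,  y_2 = 12·1+1·12 = 24
k=3:  x_3 = 12·287+143·1·24 = 6876,  y_3 = 12·24+1·287 = 575
k=4:  x_4 = 12·6876+143·1·575 = 164737,  y_4 = 12·575+1·6876 = 13776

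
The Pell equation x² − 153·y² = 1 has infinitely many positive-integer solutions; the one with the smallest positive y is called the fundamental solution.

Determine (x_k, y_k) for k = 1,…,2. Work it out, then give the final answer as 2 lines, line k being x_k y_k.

2177 176
9478657 766304

√153 = [12; 2,1,2,2,2,1,2,24, …], period ℓ=8 (even) → k=7
step 0: (12, 1)  from 12·(1,0) + (0,1)
…
step 2: (37, 3)  from 1·(25,2) + (12,1)
…
step 4: (235, 19)  from 2·(99,8) + (37,3)
step 5: (569, 46)  from 2·(235,19) + (99,8)
step 6: (804, 65)  from 1·(569,46) + (235,19)
step 7: (2177, 176)  from 2·(804,65) + (569,46)
(x₁, y₁) = (2177, 176);  2177² − 153·176² = 1 ✓
n=2: (2177,176)∘(2177,176) = (2177·2177+153·176·176, 2177·176+176·2177) = (9478657,766304)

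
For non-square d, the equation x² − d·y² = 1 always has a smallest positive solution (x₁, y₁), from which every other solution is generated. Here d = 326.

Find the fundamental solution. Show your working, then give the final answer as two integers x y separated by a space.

d=326: √d = [18; 18,36] (ℓ=2, even), read p_1/q_1
a_0=18:  p_0=18·1+0=18,  q_0=18·0+1=1
a_1=18:  p_1=18·18+1=325,  q_1=18·1+0=18
(x₁, y₁) = (325, 18);  325² − 326·18² = 1 ✓

325 18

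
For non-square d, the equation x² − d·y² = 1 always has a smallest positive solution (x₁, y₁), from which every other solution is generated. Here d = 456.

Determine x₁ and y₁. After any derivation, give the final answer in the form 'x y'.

√456 = [21; 2,1,4,1,2,42, …], period ℓ=6 (even) → k=5
step 0: (21, 1)  from 21·(1,0) + (0,1)
step 1: (43, 2)  from 2·(21,1) + (1,0)
step 2: (64, 3)  from 1·(43,2) + (21,1)
step 3: (299, 14)  from 4·(64,3) + (43,2)
step 4: (363, 17)  from 1·(299,14) + (64,3)
step 5: (1025, 48)  from 2·(363,17) + (299,14)
→ (1025, 48).  Check: 1025²=1050625, 456·48²=1050624, difference 1.

1025 48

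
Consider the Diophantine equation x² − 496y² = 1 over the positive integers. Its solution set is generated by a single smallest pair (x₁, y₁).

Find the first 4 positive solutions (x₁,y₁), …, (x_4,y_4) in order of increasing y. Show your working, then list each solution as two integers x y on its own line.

4620799 207480
42703566796801 1917446753040
394649197502177907199 17720272078000750440
3647189234337689639247667201 163763630995505661818050080

[22; 3,1,2,4,1,…,1,3,44] for √496; ℓ=16 ⇒ convergent index 15
i=0: a=22 ⇒ p=22, q=1
i=1: a=3 ⇒ p=67, q=3
i=2: a=1 ⇒ p=89, q=4
…
i=5: a=1 ⇒ p=1314, q=59
i=6: a=1 ⇒ p=2383, q=107
…
i=8: a=2 ⇒ p=14543, q=653
i=9: a=2 ⇒ p=35166, q=1579
i=10: a=1 ⇒ p=49709, q=2232
i=11: a=1 ⇒ p=84875, q=3811
…
i=13: a=2 ⇒ p=863293, q=38763
i=14: a=1 ⇒ p=1252502, q=56239
i=15: a=3 ⇒ p=4620799, q=207480
(x₁, y₁) = (4620799, 207480);  4620799² − 496·207480² = 1 ✓
k=2:  x_2 = 4620799·4620799+496·207480·207480 = 42703566796801,  y_2 = 4620799·207480+207480·4620799 = 1917446753040
k=3:  x_3 = 4620799·42703566796801+496·207480·1917446753040 = 394649197502177907199,  y_3 = 4620799·1917446753040+207480·42703566796801 = 17720272078000750440
k=4:  x_4 = 4620799·394649197502177907199+496·207480·17720272078000750440 = 3647189234337689639247667201,  y_4 = 4620799·17720272078000750440+207480·394649197502177907199 = 163763630995505661818050080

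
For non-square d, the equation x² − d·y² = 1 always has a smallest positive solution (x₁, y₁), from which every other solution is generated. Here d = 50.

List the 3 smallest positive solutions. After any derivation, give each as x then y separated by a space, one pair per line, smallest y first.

99 14
19601 2772
3880899 548842

√50 = [7; 14, …], period ℓ=1 (odd) → k=1
i=0: a=7 ⇒ p=7, q=1
i=1: a=14 ⇒ p=99, q=14
→ (99, 14).  Check: 99²=9801, 50·14²=9800, difference 1.
(x_2, y_2) = (99·99 + 50·14·14, 99·14 + 14·99) = (19601, 2772)
(x_3, y_3) = (99·19601 + 50·14·2772, 99·2772 + 14·19601) = (3880899, 548842)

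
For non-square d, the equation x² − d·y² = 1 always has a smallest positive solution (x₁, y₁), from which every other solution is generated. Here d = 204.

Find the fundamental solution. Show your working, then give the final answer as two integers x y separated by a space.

4999 350

d=204: √d = [14; 3,1,1,6,1,1,3,28] (ℓ=8, even), read p_7/q_7
step 0: (14, 1)  from 14·(1,0) + (0,1)
…
step 6: (1414, 99)  from 1·(757,53) + (657,46)
step 7: (4999, 350)  from 3·(1414,99) + (757,53)
fundamental: x₁=4999, y₁=350  (since 24990001 − 204·122500 = 1)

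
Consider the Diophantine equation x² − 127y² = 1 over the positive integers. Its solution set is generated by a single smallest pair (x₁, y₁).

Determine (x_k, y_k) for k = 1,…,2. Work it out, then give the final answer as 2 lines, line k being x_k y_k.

4730624 419775
44757606858751 3971595379200

[11; 3,1,2,2,7,11,7,2,2,1,3,22] for √127; ℓ=12 ⇒ convergent index 11
k=0  a_k=11  p_k/q_k = 11/1
…
k=4  a_k=2  p_k/q_k = 293/26
…
k=10  a_k=1  p_k/q_k = 1274561/113099
k=11  a_k=3  p_k/q_k = 4730624/419775
→ (4730624, 419775).  Check: 4730624²=22378803429376, 127·419775²=22378803429375, difference 1.
(x_2, y_2) = (4730624·4730624 + 127·419775·419775, 4730624·419775 + 419775·4730624) = (44757606858751, 3971595379200)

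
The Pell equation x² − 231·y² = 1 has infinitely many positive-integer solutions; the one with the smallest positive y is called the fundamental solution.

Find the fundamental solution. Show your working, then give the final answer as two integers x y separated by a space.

d=231: √d = [15; 5,30] (ℓ=2, even), read p_1/q_1
k=0  a_k=15  p_k/q_k = 15/1
k=1  a_k=5  p_k/q_k = 76/5
(x₁, y₁) = (76, 5);  76² − 231·5² = 1 ✓

76 5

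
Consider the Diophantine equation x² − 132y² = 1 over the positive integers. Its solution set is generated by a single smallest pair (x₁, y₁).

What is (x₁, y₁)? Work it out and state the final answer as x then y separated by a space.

√132 → a₀=11, period (2,22); ℓ=2 even so k=1
a_0=11:  p_0=11·1+0=11,  q_0=11·0+1=1
a_1=2:  p_1=2·11+1=23,  q_1=2·1+0=2
→ (23, 2).  Check: 23²=529, 132·2²=528, difference 1.

23 2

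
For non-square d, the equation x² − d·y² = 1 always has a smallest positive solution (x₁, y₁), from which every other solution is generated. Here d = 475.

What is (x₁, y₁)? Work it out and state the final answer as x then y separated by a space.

d=475: √d = [21; 1,3,1,6,2,6,1,3,1,42] (ℓ=10, even), read p_9/q_9
i=0: a=21 ⇒ p=21, q=1
…
i=5: a=2 ⇒ p=1591, q=73
i=6: a=6 ⇒ p=10287, q=472
…
i=8: a=3 ⇒ p=45921, q=2107
i=9: a=1 ⇒ p=57799, q=2652
→ (57799, 2652).  Check: 57799²=3340724401, 475·2652²=3340724400, difference 1.

57799 2652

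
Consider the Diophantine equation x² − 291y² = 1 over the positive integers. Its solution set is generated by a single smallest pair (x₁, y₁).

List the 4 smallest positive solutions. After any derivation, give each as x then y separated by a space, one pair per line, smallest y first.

[17; 17,34] for √291; ℓ=2 ⇒ convergent index 1
i=0: a=17 ⇒ p=17, q=1
i=1: a=17 ⇒ p=290, q=17
fundamental: x₁=290, y₁=17  (since 84100 − 291·289 = 1)
k=2:  x_2 = 290·290+291·17·17 = 168199,  y_2 = 290·17+17·290 = 9860
k=3:  x_3 = 290·168199+291·17·9860 = 97555130,  y_3 = 290·9860+17·168199 = 5718783
k=4:  x_4 = 290·97555130+291·17·5718783 = 56581807201,  y_4 = 290·5718783+17·97555130 = 3316884280

290 17
168199 9860
97555130 5718783
56581807201 3316884280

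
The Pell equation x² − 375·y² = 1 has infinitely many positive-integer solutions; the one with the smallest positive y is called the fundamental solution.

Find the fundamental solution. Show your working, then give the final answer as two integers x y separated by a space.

√375 → a₀=19, period (2,1,2,1,5,1,2,1,2,38); ℓ=10 even so k=9
i=0: a=19 ⇒ p=19, q=1
i=1: a=2 ⇒ p=39, q=2
…
i=3: a=2 ⇒ p=155, q=8
i=4: a=1 ⇒ p=213, q=11
…
i=8: a=1 ⇒ p=5519, q=285
i=9: a=2 ⇒ p=15124, q=781
→ (15124, 781).  Check: 15124²=228735376, 375·781²=228735375, difference 1.

15124 781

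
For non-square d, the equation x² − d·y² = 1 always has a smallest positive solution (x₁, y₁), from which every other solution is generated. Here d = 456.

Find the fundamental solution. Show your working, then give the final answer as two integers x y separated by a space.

1025 48

d=456: √d = [21; 2,1,4,1,2,42] (ℓ=6, even), read p_5/q_5
step 0: (21, 1)  from 21·(1,0) + (0,1)
step 1: (43, 2)  from 2·(21,1) + (1,0)
step 2: (64, 3)  from 1·(43,2) + (21,1)
step 3: (299, 14)  from 4·(64,3) + (43,2)
step 4: (363, 17)  from 1·(299,14) + (64,3)
step 5: (1025, 48)  from 2·(363,17) + (299,14)
→ (1025, 48).  Check: 1025²=1050625, 456·48²=1050624, difference 1.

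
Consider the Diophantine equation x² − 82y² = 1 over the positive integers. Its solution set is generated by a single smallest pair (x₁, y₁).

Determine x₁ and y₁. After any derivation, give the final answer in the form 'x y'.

163 18

√82 = [9; 18, …], period ℓ=1 (odd) → k=1
a_0=9:  p_0=9·1+0=9,  q_0=9·0+1=1
a_1=18:  p_1=18·9+1=163,  q_1=18·1+0=18
fundamental: x₁=163, y₁=18  (since 26569 − 82·324 = 1)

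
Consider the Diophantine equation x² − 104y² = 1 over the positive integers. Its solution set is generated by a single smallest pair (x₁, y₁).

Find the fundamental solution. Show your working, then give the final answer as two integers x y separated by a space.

51 5

√104 = [10; 5,20, …], period ℓ=2 (even) → k=1
i=0: a=10 ⇒ p=10, q=1
i=1: a=5 ⇒ p=51, q=5
(x₁, y₁) = (51, 5);  51² − 104·5² = 1 ✓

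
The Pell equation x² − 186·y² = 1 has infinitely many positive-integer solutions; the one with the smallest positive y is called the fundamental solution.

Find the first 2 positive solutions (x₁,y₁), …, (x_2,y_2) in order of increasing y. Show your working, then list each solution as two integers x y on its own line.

√186 = [13; 1,1,1,3,4,3,1,1,1,26, …], period ℓ=10 (even) → k=9
i=0: a=13 ⇒ p=13, q=1
i=1: a=1 ⇒ p=14, q=1
…
i=4: a=3 ⇒ p=150, q=11
i=5: a=4 ⇒ p=641, q=47
i=6: a=3 ⇒ p=2073, q=152
…
i=8: a=1 ⇒ p=4787, q=351
i=9: a=1 ⇒ p=7501, q=550
(x₁, y₁) = (7501, 550);  7501² − 186·550² = 1 ✓
(7501+550√186)^2 = 112530001 + 8251100√186

7501 550
112530001 8251100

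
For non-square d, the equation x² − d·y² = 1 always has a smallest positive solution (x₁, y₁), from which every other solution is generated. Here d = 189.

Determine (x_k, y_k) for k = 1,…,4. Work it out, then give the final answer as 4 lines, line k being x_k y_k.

55 4
6049 440
665335 48396
73180801 5323120

d=189: √d = [13; 1,2,1,26] (ℓ=4, even), read p_3/q_3
i=0: a=13 ⇒ p=13, q=1
i=1: a=1 ⇒ p=14, q=1
i=2: a=2 ⇒ p=41, q=3
i=3: a=1 ⇒ p=55, q=4
(x₁, y₁) = (55, 4);  55² − 189·4² = 1 ✓
n=2: (55,4)∘(55,4) = (55·55+189·4·4, 55·4+4·55) = (6049,440)
n=3: (6049,440)∘(55,4) = (55·6049+189·4·440, 55·440+4·6049) = (665335,48396)
n=4: (665335,48396)∘(55,4) = (55·665335+189·4·48396, 55·48396+4·665335) = (73180801,5323120)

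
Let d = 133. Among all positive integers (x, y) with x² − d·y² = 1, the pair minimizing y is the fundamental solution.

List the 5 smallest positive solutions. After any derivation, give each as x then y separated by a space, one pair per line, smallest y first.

2588599 224460
13401689565601 1162073863080
69383200415647777399 6016286479789825380
359210566425477440164982401 31147506330593762303822160
1859704226076779569066850908714999 161256807479731348725343689282300

[11; 1,1,7,5,1,…,1,1,22] for √133; ℓ=16 ⇒ convergent index 15
step 0: (11, 1)  from 11·(1,0) + (0,1)
…
step 2: (23, 2)  from 1·(12,1) + (11,1)
…
step 5: (1061, 92)  from 1·(888,77) + (173,15)
…
step 10: (18948, 1643)  from 1·(10979,952) + (7969,691)
step 11: (29927, 2595)  from 1·(18948,1643) + (10979,952)
…
step 13: (1210008, 104921)  from 7·(168583,14618) + (29927,2595)
step 14: (1378591, 119539)  from 1·(1210008,104921) + (168583,14618)
step 15: (2588599, 224460)  from 1·(1378591,119539) + (1210008,104921)
(x₁, y₁) = (2588599, 224460);  2588599² − 133·224460² = 1 ✓
(x_2, y_2) = (2588599·2588599 + 133·224460·224460, 2588599·224460 + 224460·2588599) = (13401689565601, 1162073863080)
(x_3, y_3) = (2588599·13401689565601 + 133·224460·1162073863080, 2588599·1162073863080 + 224460·13401689565601) = (69383200415647777399, 6016286479789825380)
(x_4, y_4) = (2588599·69383200415647777399 + 133·224460·6016286479789825380, 2588599·6016286479789825380 + 224460·69383200415647777399) = (359210566425477440164982401, 31147506330593762303822160)
(x_5, y_5) = (2588599·359210566425477440164982401 + 133·224460·31147506330593762303822160, 2588599·31147506330593762303822160 + 224460·359210566425477440164982401) = (1859704226076779569066850908714999, 161256807479731348725343689282300)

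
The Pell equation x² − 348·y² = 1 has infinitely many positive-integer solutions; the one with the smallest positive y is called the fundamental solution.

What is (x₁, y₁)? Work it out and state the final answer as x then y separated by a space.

1567 84

[18; 1,1,1,8,1,1,1,36] for √348; ℓ=8 ⇒ convergent index 7
k=0  a_k=18  p_k/q_k = 18/1
…
k=3  a_k=1  p_k/q_k = 56/3
…
k=5  a_k=1  p_k/q_k = 541/29
k=6  a_k=1  p_k/q_k = 1026/55
k=7  a_k=1  p_k/q_k = 1567/84
fundamental: x₁=1567, y₁=84  (since 2455489 − 348·7056 = 1)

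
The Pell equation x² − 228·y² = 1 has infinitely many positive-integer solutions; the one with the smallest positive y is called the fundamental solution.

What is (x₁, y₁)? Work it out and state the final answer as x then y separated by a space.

√228 = [15; 10,30, …], period ℓ=2 (even) → k=1
a_0=15:  p_0=15·1+0=15,  q_0=15·0+1=1
a_1=10:  p_1=10·15+1=151,  q_1=10·1+0=10
fundamental: x₁=151, y₁=10  (since 22801 − 228·100 = 1)

151 10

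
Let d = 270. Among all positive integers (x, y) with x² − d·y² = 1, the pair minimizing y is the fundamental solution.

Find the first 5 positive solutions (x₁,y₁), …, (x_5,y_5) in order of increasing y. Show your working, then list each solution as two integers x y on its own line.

√270 = [16; 2,3,6,3,2,32, …], period ℓ=6 (even) → k=5
step 0: (16, 1)  from 16·(1,0) + (0,1)
step 1: (33, 2)  from 2·(16,1) + (1,0)
…
step 4: (2284, 139)  from 3·(723,44) + (115,7)
step 5: (5291, 322)  from 2·(2284,139) + (723,44)
→ (5291, 322).  Check: 5291²=27994681, 270·322²=27994680, difference 1.
k=2:  x_2 = 5291·5291+270·322·322 = 55989361,  y_2 = 5291·322+322·5291 = 3407404
k=3:  x_3 = 5291·55989361+270·322·3407404 = 592479412811,  y_3 = 5291·3407404+322·55989361 = 36057148806
k=4:  x_4 = 5291·592479412811+270·322·36057148806 = 6269617090376641,  y_4 = 5291·36057148806+322·592479412811 = 381556745257688
k=5:  x_5 = 5291·6269617090376641+270·322·381556745257688 = 66345087457886202251,  y_5 = 5291·381556745257688+322·6269617090376641 = 4037633442259705610

5291 322
55989361 3407404
592479412811 36057148806
6269617090376641 381556745257688
66345087457886202251 4037633442259705610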